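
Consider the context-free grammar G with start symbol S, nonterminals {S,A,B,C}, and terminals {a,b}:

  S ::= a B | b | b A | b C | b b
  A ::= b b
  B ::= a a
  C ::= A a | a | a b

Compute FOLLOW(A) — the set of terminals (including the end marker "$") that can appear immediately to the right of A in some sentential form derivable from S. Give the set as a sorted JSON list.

Compute FIRST by fixpoint:
iter 1:
  A via A→b b: +{b}
  B via B→a a: +{a}
  C via C→A a: +{b}
  C via C→a: +{a}
  S via S→a B: +{a}
  S via S→b: +{b}
  FIRST[S]={a,b}  FIRST[A]={b}  FIRST[B]={a}  FIRST[C]={a,b}
iter 2: — fixpoint
  FIRST[S]={a,b}  FIRST[A]={b}  FIRST[B]={a}  FIRST[C]={a,b}

FOLLOW iteration:
initialize: $ ∈ FOLLOW(S)
round 1:
  C→A a: FOLLOW(A) ⊇ FIRST(a) = {a}; new: +{a}
  S→a B: FOLLOW(B) ⊇ FOLLOW(S) ⊇ {$}; new: +{$}
  S→b A: FOLLOW(A) ⊇ FOLLOW(S) ⊇ {$}; new: +{$}
  S→b C: FOLLOW(C) ⊇ FOLLOW(S) ⊇ {$}; new: +{$}
  FOLLOW[S]={$}  FOLLOW[A]={$,a}  FOLLOW[B]={$}  FOLLOW[C]={$}
round 2: — fixpoint
  FOLLOW[S]={$}  FOLLOW[A]={$,a}  FOLLOW[B]={$}  FOLLOW[C]={$}

FOLLOW(A) = ["$", "a"]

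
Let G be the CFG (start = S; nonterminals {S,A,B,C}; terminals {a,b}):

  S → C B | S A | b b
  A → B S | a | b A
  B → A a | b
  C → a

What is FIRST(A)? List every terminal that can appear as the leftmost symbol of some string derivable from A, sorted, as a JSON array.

Compute FIRST by fixpoint:
round 1:
  A via A→a: +{a}
  A via A→b A: +{b}
  B via B→A a: +{a,b}
  C via C→a: +{a}
  S via S→C B: +{a}
  S via S→b b: +{b}
  FIRST(S)={a,b}  FIRST(A)={a,b}  FIRST(B)={a,b}  FIRST(C)={a}
round 2: done
  FIRST(S)={a,b}  FIRST(A)={a,b}  FIRST(B)={a,b}  FIRST(C)={a}

FIRST(A) = ["a", "b"]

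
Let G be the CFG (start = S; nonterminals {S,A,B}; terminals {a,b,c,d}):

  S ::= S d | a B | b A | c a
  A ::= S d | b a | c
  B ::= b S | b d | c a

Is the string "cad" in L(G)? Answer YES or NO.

CNF form of G:
  S -> S T0 | T1 A | T2 B | T3 T2
  A -> S T0 | T1 T2 | c
  B -> T1 S | T1 T0 | T3 T2
  T0 -> d
  T1 -> b
  T2 -> a
  T3 -> c

CYK fill:
  [0..0]={A,T3}  "c"  orig:{A}
  [1..1]={T2}  "a"  orig:{}
  [2..2]={T0}  "d"  orig:{}
  [0..1]={B,S}  "ca"
  [1..2]=∅  "ad"
  [0..2]={A,S}  "cad"

S ∈ T[0,2] ⇒ YES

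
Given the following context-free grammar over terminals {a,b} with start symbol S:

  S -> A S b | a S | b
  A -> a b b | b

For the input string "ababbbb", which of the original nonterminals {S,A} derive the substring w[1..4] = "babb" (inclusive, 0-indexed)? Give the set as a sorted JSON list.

Convert to CNF:
  S -> A X3 | T0 S | b
  A -> T0 X2 | b
  T0 -> a
  T1 -> b
  X2 -> T1 T1
  X3 -> S T1

Fill CYK table bottom-up, restricted to cells inside w[1..4]:
  [1..1]={A,S,T1}  "b"  orig:{A,S}
  [2..2]={T0}  "a"  orig:{}
  [3..3]={A,S,T1}  "b"  orig:{A,S}
  [4..4]={A,S,T1}  "b"  orig:{A,S}
  [1..2]=∅  "ba"
  [2..3]={S}  "ab"
  [3..4]={X2,X3}  "bb"  orig:{}
  [1..3]=∅  "bab"
  [2..4]={A,X3}  "abb"  orig:{A}
  [1..4]={S}  "babb"

Original NTs in T[1,4] deriving "babb": ["S"]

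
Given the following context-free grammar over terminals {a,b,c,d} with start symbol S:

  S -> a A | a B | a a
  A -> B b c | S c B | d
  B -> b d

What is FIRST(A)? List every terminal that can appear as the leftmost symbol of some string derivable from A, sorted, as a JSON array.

FIRST sets, iterate to fixpoint:
[1]
  A via A→d: +{d}
  B via B→b d: +{b}
  S via S→a A: +{a}
  FIRST[S]={a}  FIRST[A]={d}  FIRST[B]={b}
[2]
  A via A→B b c: +{b}
  A via A→S c B: +{a}
  FIRST[S]={a}  FIRST[A]={a,b,d}  FIRST[B]={b}
[3] (stable)
  FIRST[S]={a}  FIRST[A]={a,b,d}  FIRST[B]={b}

FIRST(A) = ["a", "b", "d"]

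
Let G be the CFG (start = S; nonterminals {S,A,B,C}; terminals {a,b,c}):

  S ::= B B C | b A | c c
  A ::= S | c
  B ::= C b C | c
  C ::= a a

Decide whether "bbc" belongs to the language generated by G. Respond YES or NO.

Convert to CNF:
  S -> B X5 | T0 A | T1 T1
  A -> B X3 | T0 A | T1 T1 | c
  B -> C X4 | c
  C -> T2 T2
  T0 -> b
  T1 -> c
  T2 -> a
  X3 -> B C
  X4 -> T0 C
  X5 -> B C

Fill CYK table bottom-up:
  T[0,0] 'b' = {T0}  orig:{}
  T[1,1] 'b' = {T0}  orig:{}
  T[2,2] 'c' = {A,B,T1}  orig:{A,B}
  T[0,1] 'bb' = ∅
  T[1,2] 'bc' = {A,S}
  T[0,2] 'bbc' = {A,S}

S ∈ T[0,2] ⇒ YES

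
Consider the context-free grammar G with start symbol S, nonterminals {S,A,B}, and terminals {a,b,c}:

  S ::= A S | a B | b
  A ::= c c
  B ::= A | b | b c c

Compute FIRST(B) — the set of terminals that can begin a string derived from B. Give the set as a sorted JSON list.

FIRST iteration:
[1]
  A via A→c c: +{c}
  B via B→A: +{c}
  B via B→b: +{b}
  S via S→A S: +{c}
  S via S→a B: +{a}
  S via S→b: +{b}
  FIRST(S)={a,b,c}  FIRST(A)={c}  FIRST(B)={b,c}
[2] (no change)
  FIRST(S)={a,b,c}  FIRST(A)={c}  FIRST(B)={b,c}

FIRST(B) = ["b", "c"]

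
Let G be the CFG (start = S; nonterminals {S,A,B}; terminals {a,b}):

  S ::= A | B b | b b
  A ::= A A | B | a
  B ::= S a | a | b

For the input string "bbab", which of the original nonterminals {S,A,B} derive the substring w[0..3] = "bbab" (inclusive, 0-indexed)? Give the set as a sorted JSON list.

Convert to CNF:
  S -> A A | B T1 | S T0 | T1 T1 | a | b
  A -> A A | S T0 | a | b
  B -> S T0 | a | b
  T0 -> a
  T1 -> b

CYK table (by increasing span), restricted to cells inside w[0..3]:
  [0..0]={A,B,S,T1}  "b"  orig:{A,B,S}
  [1..1]={A,B,S,T1}  "b"  orig:{A,B,S}
  [2..2]={A,B,S,T0}  "a"  orig:{A,B,S}
  [3..3]={A,B,S,T1}  "b"  orig:{A,B,S}
  [0..1]={A,S}  "bb"
  [1..2]={A,B,S}  "ba"
  [2..3]={A,S}  "ab"
  [0..2]={A,B,S}  "bba"
  [1..3]={A,S}  "bab"
  [0..3]={A,S}  "bbab"

Original NTs in T[0,3] deriving "bbab": ["A", "S"]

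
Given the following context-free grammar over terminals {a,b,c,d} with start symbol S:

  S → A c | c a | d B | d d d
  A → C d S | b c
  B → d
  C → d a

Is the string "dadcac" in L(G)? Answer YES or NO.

CNF form of G:
  S -> A T2 | T0 B | T0 X5 | T2 T3
  A -> C X4 | T1 T2
  B -> d
  C -> T0 T3
  T0 -> d
  T1 -> b
  T2 -> c
  T3 -> a
  X4 -> T0 S
  X5 -> T0 T0

CYK fill:
  T[0,0] 'd' = {B,T0}  orig:{B}
  T[1,1] 'a' = {T3}  orig:{}
  T[2,2] 'd' = {B,T0}  orig:{B}
  T[3,3] 'c' = {T2}  orig:{}
  T[4,4] 'a' = {T3}  orig:{}
  T[5,5] 'c' = {T2}  orig:{}
  T[0,1] 'da' = {C}
  T[1,2] 'ad' = ∅
  T[2,3] 'dc' = ∅
  T[3,4] 'ca' = {S}
  T[4,5] 'ac' = ∅
  T[0,2] 'dad' = ∅
  T[1,3] 'adc' = ∅
  T[2,4] 'dca' = {X4}  orig:{}
  T[3,5] 'cac' = ∅
  T[0,3] 'dadc' = ∅
  T[1,4] 'adca' = ∅
  T[2,5] 'dcac' = ∅
  T[0,4] 'dadca' = {A}
  T[1,5] 'adcac' = ∅
  T[0,5] 'dadcac' = {S}

S ∈ T[0,5] ⇒ YES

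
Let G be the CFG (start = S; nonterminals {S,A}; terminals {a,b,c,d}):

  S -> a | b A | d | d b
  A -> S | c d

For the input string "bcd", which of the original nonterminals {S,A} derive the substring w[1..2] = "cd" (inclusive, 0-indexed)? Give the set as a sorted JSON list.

Convert to CNF:
  S -> T0 A | T2 T0 | a | d
  A -> T0 A | T1 T2 | T2 T0 | a | d
  T0 -> b
  T1 -> c
  T2 -> d

CYK fill — only the sub-triangle for w[1..2]:
  cell(1,1) c: {T1}  orig:{}
  cell(2,2) d: {A,S,T2}  orig:{A,S}
  cell(1,2) cd: {A}

Original NTs in T[1,2] deriving "cd": ["A"]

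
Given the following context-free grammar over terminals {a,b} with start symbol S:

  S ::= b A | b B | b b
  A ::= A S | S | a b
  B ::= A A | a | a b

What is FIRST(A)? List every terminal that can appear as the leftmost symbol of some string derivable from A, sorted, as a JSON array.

FIRST sets, iterate to fixpoint:
iter 1:
  A via A→a b: +{a}
  B via B→A A: +{a}
  S via S→b A: +{b}
  FIRST[S]={b}  FIRST[A]={a}  FIRST[B]={a}
iter 2:
  A via A→S: +{b}
  B via B→A A: +{b}
  FIRST[S]={b}  FIRST[A]={a,b}  FIRST[B]={a,b}
iter 3: (stable)
  FIRST[S]={b}  FIRST[A]={a,b}  FIRST[B]={a,b}

FIRST(A) = ["a", "b"]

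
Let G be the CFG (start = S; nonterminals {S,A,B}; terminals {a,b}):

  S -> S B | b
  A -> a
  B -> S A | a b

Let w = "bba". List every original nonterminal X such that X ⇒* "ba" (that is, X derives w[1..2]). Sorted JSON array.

Convert to CNF:
  S -> S B | b
  A -> a
  B -> S A | T0 T1
  T0 -> a
  T1 -> b

Fill CYK table bottom-up — only the sub-triangle for w[1..2]:
  cell(1,1) b: {S,T1}  orig:{S}
  cell(2,2) a: {A,T0}  orig:{A}
  cell(1,2) ba: {B}

Original NTs in T[1,2] deriving "ba": ["B"]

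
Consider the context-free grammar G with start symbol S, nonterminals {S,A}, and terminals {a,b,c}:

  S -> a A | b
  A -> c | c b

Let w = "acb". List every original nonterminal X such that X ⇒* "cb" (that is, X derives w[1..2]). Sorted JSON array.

CNF form of G:
  S -> T2 A | b
  A -> T0 T1 | c
  T0 -> c
  T1 -> b
  T2 -> a

CYK table (by increasing span) — only the sub-triangle for w[1..2]:
  [1..1]={A,T0}  "c"  orig:{A}
  [2..2]={S,T1}  "b"  orig:{S}
  [1..2]={A}  "cb"

Original NTs in T[1,2] deriving "cb": ["A"]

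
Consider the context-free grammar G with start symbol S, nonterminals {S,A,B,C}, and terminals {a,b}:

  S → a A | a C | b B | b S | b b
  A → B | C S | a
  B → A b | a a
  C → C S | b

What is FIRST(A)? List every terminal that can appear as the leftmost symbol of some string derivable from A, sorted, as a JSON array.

FIRST iteration:
iter 1:
  A via A→a: +{a}
  B via B→A b: +{a}
  C via C→b: +{b}
  S via S→a A: +{a}
  S via S→b B: +{b}
  S: {a,b}  A: {a}  B: {a}  C: {b}
iter 2:
  A via A→C S: +{b}
  B via B→A b: +{b}
  S: {a,b}  A: {a,b}  B: {a,b}  C: {b}
iter 3: done
  S: {a,b}  A: {a,b}  B: {a,b}  C: {b}

FIRST(A) = ["a", "b"]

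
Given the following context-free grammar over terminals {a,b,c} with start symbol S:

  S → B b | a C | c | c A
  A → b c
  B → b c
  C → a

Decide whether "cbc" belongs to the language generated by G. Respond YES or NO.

Convert to CNF:
  S -> B T0 | T1 A | T2 C | c
  A -> T0 T1
  B -> T0 T1
  C -> a
  T0 -> b
  T1 -> c
  T2 -> a

CYK fill:
  [0..0]={S,T1}  "c"  orig:{S}
  [1..1]={T0}  "b"  orig:{}
  [2..2]={S,T1}  "c"  orig:{S}
  [0..1]=∅  "cb"
  [1..2]={A,B}  "bc"
  [0..2]={S}  "cbc"

S ∈ T[0,2] ⇒ YES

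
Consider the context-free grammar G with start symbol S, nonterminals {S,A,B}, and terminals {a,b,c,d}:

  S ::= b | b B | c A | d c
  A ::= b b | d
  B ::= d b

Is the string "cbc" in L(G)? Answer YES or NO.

Convert to CNF:
  S -> T0 B | T1 T2 | T2 A | b
  A -> T0 T0 | d
  B -> T1 T0
  T0 -> b
  T1 -> d
  T2 -> c

CYK fill:
  [0..0]={T2}  "c"  orig:{}
  [1..1]={S,T0}  "b"  orig:{S}
  [2..2]={T2}  "c"  orig:{}
  [0..1]=∅  "cb"
  [1..2]=∅  "bc"
  [0..2]=∅  "cbc"

S ∉ T[0,2] ⇒ NO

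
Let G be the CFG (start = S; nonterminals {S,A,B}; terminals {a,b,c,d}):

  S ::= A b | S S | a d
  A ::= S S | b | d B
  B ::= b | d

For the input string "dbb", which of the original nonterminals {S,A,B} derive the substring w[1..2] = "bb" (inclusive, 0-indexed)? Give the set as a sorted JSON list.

Convert to CNF:
  S -> A T1 | S S | T2 T0
  A -> S S | T0 B | b
  B -> b | d
  T0 -> d
  T1 -> b
  T2 -> a

CYK fill, restricted to cells inside w[1..2]:
  T[1,1] 'b' = {A,B,T1}  orig:{A,B}
  T[2,2] 'b' = {A,B,T1}  orig:{A,B}
  T[1,2] 'bb' = {S}

Original NTs in T[1,2] deriving "bb": ["S"]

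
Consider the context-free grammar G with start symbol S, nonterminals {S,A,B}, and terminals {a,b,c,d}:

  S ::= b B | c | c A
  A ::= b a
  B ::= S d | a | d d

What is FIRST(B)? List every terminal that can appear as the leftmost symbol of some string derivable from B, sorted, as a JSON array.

FIRST sets, iterate to fixpoint:
round 1:
  A via A→b a: +{b}
  B via B→a: +{a}
  B via B→d d: +{d}
  S via S→b B: +{b}
  S via S→c: +{c}
  S: {b,c}  A: {b}  B: {a,d}
round 2:
  B via B→S d: +{b,c}
  S: {b,c}  A: {b}  B: {a,b,c,d}
round 3: — fixpoint
  S: {b,c}  A: {b}  B: {a,b,c,d}

FIRST(B) = ["a", "b", "c", "d"]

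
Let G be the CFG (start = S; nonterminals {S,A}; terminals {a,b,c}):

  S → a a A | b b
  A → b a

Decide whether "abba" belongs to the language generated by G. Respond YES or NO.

CNF form of G:
  S -> T0 T0 | T1 X2
  A -> T0 T1
  T0 -> b
  T1 -> a
  X2 -> T1 A

CYK table (by increasing span):
  T[0,0] 'a' = {T1}  orig:{}
  T[1,1] 'b' = {T0}  orig:{}
  T[2,2] 'b' = {T0}  orig:{}
  T[3,3] 'a' = {T1}  orig:{}
  T[0,1] 'ab' = ∅
  T[1,2] 'bb' = {S}
  T[2,3] 'ba' = {A}
  T[0,2] 'abb' = ∅
  T[1,3] 'bba' = ∅
  T[0,3] 'abba' = ∅

S ∉ T[0,3] ⇒ NO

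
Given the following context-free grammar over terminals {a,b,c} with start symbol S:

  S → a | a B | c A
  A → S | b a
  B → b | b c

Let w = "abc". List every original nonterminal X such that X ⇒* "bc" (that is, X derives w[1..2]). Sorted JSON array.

Convert to CNF:
  S -> T0 B | T2 A | a
  A -> T0 B | T1 T0 | T2 A | a
  B -> T1 T2 | b
  T0 -> a
  T1 -> b
  T2 -> c

Fill CYK table bottom-up, restricted to cells inside w[1..2]:
  [1..1]={B,T1}  "b"  orig:{B}
  [2..2]={T2}  "c"  orig:{}
  [1..2]={B}  "bc"

Original NTs in T[1,2] deriving "bc": ["B"]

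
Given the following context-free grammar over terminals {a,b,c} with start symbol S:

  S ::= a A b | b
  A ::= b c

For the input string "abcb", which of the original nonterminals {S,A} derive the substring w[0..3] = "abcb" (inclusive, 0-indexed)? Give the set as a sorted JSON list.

Convert to CNF:
  S -> T2 X3 | b
  A -> T0 T1
  T0 -> b
  T1 -> c
  T2 -> a
  X3 -> A T0

CYK table (by increasing span), restricted to cells inside w[0..3]:
  cell(0,0) a: {T2}  orig:{}
  cell(1,1) b: {S,T0}  orig:{S}
  cell(2,2) c: {T1}  orig:{}
  cell(3,3) b: {S,T0}  orig:{S}
  cell(0,1) ab: ∅
  cell(1,2) bc: {A}
  cell(2,3) cb: ∅
  cell(0,2) abc: ∅
  cell(1,3) bcb: {X3}  orig:{}
  cell(0,3) abcb: {S}

Original NTs in T[0,3] deriving "abcb": ["S"]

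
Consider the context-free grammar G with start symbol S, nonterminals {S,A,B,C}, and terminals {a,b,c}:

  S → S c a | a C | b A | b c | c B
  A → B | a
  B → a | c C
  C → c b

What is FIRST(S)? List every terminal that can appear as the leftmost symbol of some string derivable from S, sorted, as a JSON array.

FIRST sets, iterate to fixpoint:
pass 1:
  A via A→a: +{a}
  B via B→a: +{a}
  B via B→c C: +{c}
  C via C→c b: +{c}
  S via S→a C: +{a}
  S via S→b A: +{b}
  S via S→c B: +{c}
  FIRST(S)={a,b,c}  FIRST(A)={a}  FIRST(B)={a,c}  FIRST(C)={c}
pass 2:
  A via A→B: +{c}
  FIRST(S)={a,b,c}  FIRST(A)={a,c}  FIRST(B)={a,c}  FIRST(C)={c}
pass 3: done
  FIRST(S)={a,b,c}  FIRST(A)={a,c}  FIRST(B)={a,c}  FIRST(C)={c}

FIRST(S) = ["a", "b", "c"]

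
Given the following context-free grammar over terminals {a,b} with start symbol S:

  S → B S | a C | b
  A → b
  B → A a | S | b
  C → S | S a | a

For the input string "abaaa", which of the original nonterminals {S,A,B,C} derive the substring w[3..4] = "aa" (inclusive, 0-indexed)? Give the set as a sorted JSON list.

Convert to CNF:
  S -> B S | T0 C | b
  A -> b
  B -> A T0 | B S | T0 C | b
  C -> B S | S T0 | T0 C | a | b
  T0 -> a

CYK table (by increasing span) — only the sub-triangle for w[3..4]:
  [3..3]={C,T0}  "a"  orig:{C}
  [4..4]={C,T0}  "a"  orig:{C}
  [3..4]={B,C,S}  "aa"

Original NTs in T[3,4] deriving "aa": ["B", "C", "S"]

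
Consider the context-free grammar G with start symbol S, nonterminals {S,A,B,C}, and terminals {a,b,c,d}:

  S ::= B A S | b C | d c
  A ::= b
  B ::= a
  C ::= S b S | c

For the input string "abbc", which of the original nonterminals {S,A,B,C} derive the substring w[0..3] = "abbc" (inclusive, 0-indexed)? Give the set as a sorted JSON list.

Convert to CNF:
  S -> B X4 | T0 C | T1 T2
  A -> b
  B -> a
  C -> S X3 | c
  T0 -> b
  T1 -> d
  T2 -> c
  X3 -> T0 S
  X4 -> A S

Fill CYK table bottom-up, restricted to cells inside w[0..3]:
  [0..0]={B}  "a"
  [1..1]={A,T0}  "b"  orig:{A}
  [2..2]={A,T0}  "b"  orig:{A}
  [3..3]={C,T2}  "c"  orig:{C}
  [0..1]=∅  "ab"
  [1..2]=∅  "bb"
  [2..3]={S}  "bc"
  [0..2]=∅  "abb"
  [1..3]={X3,X4}  "bbc"  orig:{}
  [0..3]={S}  "abbc"

Original NTs in T[0,3] deriving "abbc": ["S"]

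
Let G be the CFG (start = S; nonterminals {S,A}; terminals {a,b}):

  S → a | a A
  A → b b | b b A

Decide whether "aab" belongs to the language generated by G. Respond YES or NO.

CNF form of G:
  S -> T1 A | a
  A -> T0 T0 | T0 X2
  T0 -> b
  T1 -> a
  X2 -> T0 A

CYK table (by increasing span):
  cell(0,0) a: {S,T1}  orig:{S}
  cell(1,1) a: {S,T1}  orig:{S}
  cell(2,2) b: {T0}  orig:{}
  cell(0,1) aa: ∅
  cell(1,2) ab: ∅
  cell(0,2) aab: ∅

S ∉ T[0,2] ⇒ NO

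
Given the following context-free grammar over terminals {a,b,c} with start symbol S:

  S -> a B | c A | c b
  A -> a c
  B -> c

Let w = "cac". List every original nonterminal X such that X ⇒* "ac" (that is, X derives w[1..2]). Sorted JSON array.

Convert to CNF:
  S -> T0 B | T1 A | T1 T2
  A -> T0 T1
  B -> c
  T0 -> a
  T1 -> c
  T2 -> b

Fill CYK table bottom-up (cells [i..j] with 1 ≤ i ≤ j ≤ 2 only):
  cell(1,1) a: {T0}  orig:{}
  cell(2,2) c: {B,T1}  orig:{B}
  cell(1,2) ac: {A,S}

Original NTs in T[1,2] deriving "ac": ["A", "S"]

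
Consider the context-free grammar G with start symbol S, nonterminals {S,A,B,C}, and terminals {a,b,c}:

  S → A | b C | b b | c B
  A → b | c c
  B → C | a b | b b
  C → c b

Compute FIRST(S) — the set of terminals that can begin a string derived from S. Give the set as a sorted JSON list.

FIRST sets, iterate to fixpoint:
pass 1:
  A via A→b: +{b}
  A via A→c c: +{c}
  B via B→a b: +{a}
  B via B→b b: +{b}
  C via C→c b: +{c}
  S via S→A: +{b,c}
  FIRST(S)={b,c}  FIRST(A)={b,c}  FIRST(B)={a,b}  FIRST(C)={c}
pass 2:
  B via B→C: +{c}
  FIRST(S)={b,c}  FIRST(A)={b,c}  FIRST(B)={a,b,c}  FIRST(C)={c}
pass 3: (no change)
  FIRST(S)={b,c}  FIRST(A)={b,c}  FIRST(B)={a,b,c}  FIRST(C)={c}

FIRST(S) = ["b", "c"]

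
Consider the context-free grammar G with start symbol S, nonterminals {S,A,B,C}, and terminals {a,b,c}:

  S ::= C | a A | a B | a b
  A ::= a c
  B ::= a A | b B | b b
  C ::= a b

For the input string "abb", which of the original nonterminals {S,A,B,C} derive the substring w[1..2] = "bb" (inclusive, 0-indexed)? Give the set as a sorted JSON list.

CNF form of G:
  S -> T0 A | T0 B | T0 T2
  A -> T0 T1
  B -> T0 A | T2 B | T2 T2
  C -> T0 T2
  T0 -> a
  T1 -> c
  T2 -> b

CYK fill, restricted to cells inside w[1..2]:
  [1..1]={T2}  "b"  orig:{}
  [2..2]={T2}  "b"  orig:{}
  [1..2]={B}  "bb"

Original NTs in T[1,2] deriving "bb": ["B"]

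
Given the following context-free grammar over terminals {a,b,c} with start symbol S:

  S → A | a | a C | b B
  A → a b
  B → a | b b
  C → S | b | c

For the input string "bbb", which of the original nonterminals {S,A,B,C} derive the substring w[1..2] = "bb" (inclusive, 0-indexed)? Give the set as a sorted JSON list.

Convert to CNF:
  S -> T0 C | T0 T1 | T1 B | a
  A -> T0 T1
  B -> T1 T1 | a
  C -> T0 C | T0 T1 | T1 B | a | b | c
  T0 -> a
  T1 -> b

Fill CYK table bottom-up (cells [i..j] with 1 ≤ i ≤ j ≤ 2 only):
  cell(1,1) b: {C,T1}  orig:{C}
  cell(2,2) b: {C,T1}  orig:{C}
  cell(1,2) bb: {B}

Original NTs in T[1,2] deriving "bb": ["B"]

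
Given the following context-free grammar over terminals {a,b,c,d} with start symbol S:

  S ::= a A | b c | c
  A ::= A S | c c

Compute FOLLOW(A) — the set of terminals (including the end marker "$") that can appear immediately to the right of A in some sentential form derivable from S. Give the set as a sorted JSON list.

Compute FIRST by fixpoint:
pass 1:
  A via A→c c: +{c}
  S via S→a A: +{a}
  S via S→b c: +{b}
  S via S→c: +{c}
  FIRST[S]={a,b,c}  FIRST[A]={c}
pass 2: done
  FIRST[S]={a,b,c}  FIRST[A]={c}

Compute FOLLOW by fixpoint:
initialize: $ ∈ FOLLOW(S)
pass 1:
  A→A S: FOLLOW(A) ⊇ FIRST(S) = {a,b,c}; new: +{a,b,c}
  A→A S: FOLLOW(S) ⊇ FOLLOW(A) ⊇ {a,b,c}; new: +{a,b,c}
  S→a A: FOLLOW(A) ⊇ FOLLOW(S) ⊇ {$,a,b,c}; new: +{$}
  FOLLOW(S)={$,a,b,c}  FOLLOW(A)={$,a,b,c}
pass 2: (stable)
  FOLLOW(S)={$,a,b,c}  FOLLOW(A)={$,a,b,c}

FOLLOW(A) = ["$", "a", "b", "c"]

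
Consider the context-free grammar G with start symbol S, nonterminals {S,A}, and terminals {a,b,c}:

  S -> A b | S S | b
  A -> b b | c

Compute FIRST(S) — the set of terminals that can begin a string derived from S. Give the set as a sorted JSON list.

Compute FIRST by fixpoint:
iter 1:
  A via A→b b: +{b}
  A via A→c: +{c}
  S via S→A b: +{b,c}
  FIRST(S)={b,c}  FIRST(A)={b,c}
iter 2: (stable)
  FIRST(S)={b,c}  FIRST(A)={b,c}

FIRST(S) = ["b", "c"]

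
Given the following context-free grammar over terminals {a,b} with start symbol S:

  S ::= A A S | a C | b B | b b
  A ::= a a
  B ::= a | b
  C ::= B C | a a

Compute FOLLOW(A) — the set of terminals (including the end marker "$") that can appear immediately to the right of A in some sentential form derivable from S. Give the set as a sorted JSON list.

FIRST sets, iterate to fixpoint:
[1]
  A via A→a a: +{a}
  B via B→a: +{a}
  B via B→b: +{b}
  C via C→B C: +{a,b}
  S via S→A A S: +{a}
  S via S→b B: +{b}
  FIRST[S]={a,b}  FIRST[A]={a}  FIRST[B]={a,b}  FIRST[C]={a,b}
[2] (no change)
  FIRST[S]={a,b}  FIRST[A]={a}  FIRST[B]={a,b}  FIRST[C]={a,b}

FOLLOW iteration:
seed FOLLOW(S) with $
round 1:
  C→B C: FOLLOW(B) ⊇ FIRST(C) = {a,b}; new: +{a,b}
  S→A A S: FOLLOW(A) ⊇ FIRST(A) = {a}; new: +{a}
  S→A A S: FOLLOW(A) ⊇ FIRST(S) = {a,b}; new: +{b}
  S→a C: FOLLOW(C) ⊇ FOLLOW(S) ⊇ {$}; new: +{$}
  S→b B: FOLLOW(B) ⊇ FOLLOW(S) ⊇ {$}; new: +{$}
  S: {$}  A: {a,b}  B: {$,a,b}  C: {$}
round 2: (no change)
  S: {$}  A: {a,b}  B: {$,a,b}  C: {$}

FOLLOW(A) = ["a", "b"]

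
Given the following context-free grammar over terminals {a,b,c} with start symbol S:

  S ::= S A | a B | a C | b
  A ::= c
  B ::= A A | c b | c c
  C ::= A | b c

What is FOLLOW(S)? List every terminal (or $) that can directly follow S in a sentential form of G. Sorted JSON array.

FIRST iteration:
round 1:
  A via A→c: +{c}
  B via B→A A: +{c}
  C via C→A: +{c}
  C via C→b c: +{b}
  S via S→a B: +{a}
  S via S→b: +{b}
  S: {a,b}  A: {c}  B: {c}  C: {b,c}
round 2: (no change)
  S: {a,b}  A: {c}  B: {c}  C: {b,c}

Compute FOLLOW by fixpoint:
initialize: $ ∈ FOLLOW(S)
round 1:
  B→A A: FOLLOW(A) ⊇ FIRST(A) = {c}; new: +{c}
  S→S A: FOLLOW(S) ⊇ FIRST(A) = {c}; new: +{c}
  S→S A: FOLLOW(A) ⊇ FOLLOW(S) ⊇ {$,c}; new: +{$}
  S→a B: FOLLOW(B) ⊇ FOLLOW(S) ⊇ {$,c}; new: +{$,c}
  S→a C: FOLLOW(C) ⊇ FOLLOW(S) ⊇ {$,c}; new: +{$,c}
  FOLLOW[S]={$,c}  FOLLOW[A]={$,c}  FOLLOW[B]={$,c}  FOLLOW[C]={$,c}
round 2: (no change)
  FOLLOW[S]={$,c}  FOLLOW[A]={$,c}  FOLLOW[B]={$,c}  FOLLOW[C]={$,c}

FOLLOW(S) = ["$", "c"]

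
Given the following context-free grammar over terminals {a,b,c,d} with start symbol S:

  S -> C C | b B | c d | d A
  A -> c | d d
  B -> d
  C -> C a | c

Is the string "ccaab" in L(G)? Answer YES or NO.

CNF form of G:
  S -> C C | T0 A | T2 B | T3 T0
  A -> T0 T0 | c
  B -> d
  C -> C T1 | c
  T0 -> d
  T1 -> a
  T2 -> b
  T3 -> c

CYK fill:
  [0..0]={A,C,T3}  "c"  orig:{A,C}
  [1..1]={A,C,T3}  "c"  orig:{A,C}
  [2..2]={T1}  "a"  orig:{}
  [3..3]={T1}  "a"  orig:{}
  [4..4]={T2}  "b"  orig:{}
  [0..1]={S}  "cc"
  [1..2]={C}  "ca"
  [2..3]=∅  "aa"
  [3..4]=∅  "ab"
  [0..2]={S}  "cca"
  [1..3]={C}  "caa"
  [2..4]=∅  "aab"
  [0..3]={S}  "ccaa"
  [1..4]=∅  "caab"
  [0..4]=∅  "ccaab"

S ∉ T[0,4] ⇒ NO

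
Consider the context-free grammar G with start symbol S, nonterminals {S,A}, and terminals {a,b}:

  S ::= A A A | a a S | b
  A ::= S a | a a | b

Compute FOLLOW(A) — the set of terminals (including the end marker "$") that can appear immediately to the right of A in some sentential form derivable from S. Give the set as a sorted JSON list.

FIRST iteration:
[1]
  A via A→a a: +{a}
  A via A→b: +{b}
  S via S→A A A: +{a,b}
  FIRST[S]={a,b}  FIRST[A]={a,b}
[2] — fixpoint
  FIRST[S]={a,b}  FIRST[A]={a,b}

FOLLOW iteration:
FOLLOW(S) := {$}
[1]
  A→S a: FOLLOW(S) ⊇ FIRST(a) = {a}; new: +{a}
  S→A A A: FOLLOW(A) ⊇ FIRST(A) = {a,b}; new: +{a,b}
  S→A A A: FOLLOW(A) ⊇ FOLLOW(S) ⊇ {$,a}; new: +{$}
  S: {$,a}  A: {$,a,b}
[2] — fixpoint
  S: {$,a}  A: {$,a,b}

FOLLOW(A) = ["$", "a", "b"]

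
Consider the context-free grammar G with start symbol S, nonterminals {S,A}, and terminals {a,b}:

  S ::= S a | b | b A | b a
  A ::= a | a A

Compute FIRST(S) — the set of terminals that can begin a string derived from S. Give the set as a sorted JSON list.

Compute FIRST by fixpoint:
round 1:
  A via A→a: +{a}
  S via S→b: +{b}
  FIRST(S)={b}  FIRST(A)={a}
round 2: (no change)
  FIRST(S)={b}  FIRST(A)={a}

FIRST(S) = ["b"]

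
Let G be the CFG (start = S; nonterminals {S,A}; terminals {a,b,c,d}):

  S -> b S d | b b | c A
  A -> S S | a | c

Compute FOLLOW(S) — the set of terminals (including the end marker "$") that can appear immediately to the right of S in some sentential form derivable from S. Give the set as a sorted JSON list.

Compute FIRST by fixpoint:
iter 1:
  A via A→a: +{a}
  A via A→c: +{c}
  S via S→b S d: +{b}
  S via S→c A: +{c}
  FIRST(S)={b,c}  FIRST(A)={a,c}
iter 2:
  A via A→S S: +{b}
  FIRST(S)={b,c}  FIRST(A)={a,b,c}
iter 3: — fixpoint
  FIRST(S)={b,c}  FIRST(A)={a,b,c}

FOLLOW sets:
initialize: $ ∈ FOLLOW(S)
iter 1:
  A→S S: FOLLOW(S) ⊇ FIRST(S) = {b,c}; new: +{b,c}
  S→b S d: FOLLOW(S) ⊇ FIRST(d) = {d}; new: +{d}
  S→c A: FOLLOW(A) ⊇ FOLLOW(S) ⊇ {$,b,c,d}; new: +{$,b,c,d}
  FOLLOW(S)={$,b,c,d}  FOLLOW(A)={$,b,c,d}
iter 2: — fixpoint
  FOLLOW(S)={$,b,c,d}  FOLLOW(A)={$,b,c,d}

FOLLOW(S) = ["$", "b", "c", "d"]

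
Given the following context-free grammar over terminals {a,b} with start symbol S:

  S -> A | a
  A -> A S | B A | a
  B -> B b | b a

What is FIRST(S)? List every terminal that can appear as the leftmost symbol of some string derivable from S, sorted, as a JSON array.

FIRST iteration:
pass 1:
  A via A→a: +{a}
  B via B→b a: +{b}
  S via S→A: +{a}
  S: {a}  A: {a}  B: {b}
pass 2:
  A via A→B A: +{b}
  S via S→A: +{b}
  S: {a,b}  A: {a,b}  B: {b}
pass 3: (stable)
  S: {a,b}  A: {a,b}  B: {b}

FIRST(S) = ["a", "b"]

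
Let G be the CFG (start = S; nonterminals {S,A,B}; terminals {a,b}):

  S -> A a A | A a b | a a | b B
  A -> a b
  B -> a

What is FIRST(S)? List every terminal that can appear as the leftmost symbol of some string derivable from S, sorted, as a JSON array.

FIRST sets, iterate to fixpoint:
pass 1:
  A via A→a b: +{a}
  B via B→a: +{a}
  S via S→A a A: +{a}
  S via S→b B: +{b}
  S: {a,b}  A: {a}  B: {a}
pass 2: (stable)
  S: {a,b}  A: {a}  B: {a}

FIRST(S) = ["a", "b"]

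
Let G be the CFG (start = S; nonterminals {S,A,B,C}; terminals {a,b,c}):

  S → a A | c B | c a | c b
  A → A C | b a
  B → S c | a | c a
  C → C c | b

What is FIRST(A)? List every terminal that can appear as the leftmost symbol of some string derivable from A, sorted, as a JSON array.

FIRST sets, iterate to fixpoint:
round 1:
  A via A→b a: +{b}
  B via B→a: +{a}
  B via B→c a: +{c}
  C via C→b: +{b}
  S via S→a A: +{a}
  S via S→c B: +{c}
  FIRST(S)={a,c}  FIRST(A)={b}  FIRST(B)={a,c}  FIRST(C)={b}
round 2: — fixpoint
  FIRST(S)={a,c}  FIRST(A)={b}  FIRST(B)={a,c}  FIRST(C)={b}

FIRST(A) = ["b"]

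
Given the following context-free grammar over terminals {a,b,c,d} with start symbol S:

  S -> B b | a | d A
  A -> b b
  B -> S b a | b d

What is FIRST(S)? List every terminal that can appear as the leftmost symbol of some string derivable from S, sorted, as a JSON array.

FIRST iteration:
round 1:
  A via A→b b: +{b}
  B via B→b d: +{b}
  S via S→B b: +{b}
  S via S→a: +{a}
  S via S→d A: +{d}
  FIRST[S]={a,b,d}  FIRST[A]={b}  FIRST[B]={b}
round 2:
  B via B→S b a: +{a,d}
  FIRST[S]={a,b,d}  FIRST[A]={b}  FIRST[B]={a,b,d}
round 3: (stable)
  FIRST[S]={a,b,d}  FIRST[A]={b}  FIRST[B]={a,b,d}

FIRST(S) = ["a", "b", "d"]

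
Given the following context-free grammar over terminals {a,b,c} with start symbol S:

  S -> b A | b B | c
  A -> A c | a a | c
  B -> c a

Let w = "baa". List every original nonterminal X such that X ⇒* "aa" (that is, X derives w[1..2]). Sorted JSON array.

CNF form of G:
  S -> T2 A | T2 B | c
  A -> A T0 | T1 T1 | c
  B -> T0 T1
  T0 -> c
  T1 -> a
  T2 -> b

CYK fill, restricted to cells inside w[1..2]:
  T[1,1] 'a' = {T1}  orig:{}
  T[2,2] 'a' = {T1}  orig:{}
  T[1,2] 'aa' = {A}

Original NTs in T[1,2] deriving "aa": ["A"]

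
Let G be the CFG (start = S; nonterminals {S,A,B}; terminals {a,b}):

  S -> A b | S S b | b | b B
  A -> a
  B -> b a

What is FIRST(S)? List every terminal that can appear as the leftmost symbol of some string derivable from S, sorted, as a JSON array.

Compute FIRST by fixpoint:
iter 1:
  A via A→a: +{a}
  B via B→b a: +{b}
  S via S→A b: +{a}
  S via S→b: +{b}
  S: {a,b}  A: {a}  B: {b}
iter 2: done
  S: {a,b}  A: {a}  B: {b}

FIRST(S) = ["a", "b"]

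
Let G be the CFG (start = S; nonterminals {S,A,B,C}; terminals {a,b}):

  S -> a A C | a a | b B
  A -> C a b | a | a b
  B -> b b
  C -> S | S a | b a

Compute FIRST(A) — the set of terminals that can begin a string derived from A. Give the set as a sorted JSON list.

FIRST iteration:
round 1:
  A via A→a: +{a}
  B via B→b b: +{b}
  C via C→b a: +{b}
  S via S→a A C: +{a}
  S via S→b B: +{b}
  S: {a,b}  A: {a}  B: {b}  C: {b}
round 2:
  A via A→C a b: +{b}
  C via C→S: +{a}
  S: {a,b}  A: {a,b}  B: {b}  C: {a,b}
round 3: (stable)
  S: {a,b}  A: {a,b}  B: {b}  C: {a,b}

FIRST(A) = ["a", "b"]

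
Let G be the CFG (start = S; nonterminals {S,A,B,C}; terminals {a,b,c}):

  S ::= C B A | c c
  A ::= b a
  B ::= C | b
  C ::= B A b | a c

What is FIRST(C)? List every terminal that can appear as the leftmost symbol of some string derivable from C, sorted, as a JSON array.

Compute FIRST by fixpoint:
iter 1:
  A via A→b a: +{b}
  B via B→b: +{b}
  C via C→B A b: +{b}
  C via C→a c: +{a}
  S via S→C B A: +{a,b}
  S via S→c c: +{c}
  FIRST[S]={a,b,c}  FIRST[A]={b}  FIRST[B]={b}  FIRST[C]={a,b}
iter 2:
  B via B→C: +{a}
  FIRST[S]={a,b,c}  FIRST[A]={b}  FIRST[B]={a,b}  FIRST[C]={a,b}
iter 3: (stable)
  FIRST[S]={a,b,c}  FIRST[A]={b}  FIRST[B]={a,b}  FIRST[C]={a,b}

FIRST(C) = ["a", "b"]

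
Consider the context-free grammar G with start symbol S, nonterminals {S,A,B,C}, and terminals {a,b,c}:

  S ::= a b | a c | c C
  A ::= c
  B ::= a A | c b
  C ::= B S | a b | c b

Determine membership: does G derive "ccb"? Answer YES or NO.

Convert to CNF:
  S -> T0 T1 | T0 T2 | T1 C
  A -> c
  B -> T0 A | T1 T2
  C -> B S | T0 T2 | T1 T2
  T0 -> a
  T1 -> c
  T2 -> b

Fill CYK table bottom-up:
  T[0,0] 'c' = {A,T1}  orig:{A}
  T[1,1] 'c' = {A,T1}  orig:{A}
  T[2,2] 'b' = {T2}  orig:{}
  T[0,1] 'cc' = ∅
  T[1,2] 'cb' = {B,C}
  T[0,2] 'ccb' = {S}

S ∈ T[0,2] ⇒ YES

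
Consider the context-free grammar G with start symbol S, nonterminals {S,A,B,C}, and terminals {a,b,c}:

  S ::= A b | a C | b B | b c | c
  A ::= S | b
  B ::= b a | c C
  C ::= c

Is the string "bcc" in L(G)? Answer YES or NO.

Convert to CNF:
  S -> A T0 | T0 B | T0 T2 | T1 C | c
  A -> A T0 | T0 B | T0 T2 | T1 C | b | c
  B -> T0 T1 | T2 C
  C -> c
  T0 -> b
  T1 -> a
  T2 -> c

CYK fill:
  cell(0,0) b: {A,T0}  orig:{A}
  cell(1,1) c: {A,C,S,T2}  orig:{A,C,S}
  cell(2,2) c: {A,C,S,T2}  orig:{A,C,S}
  cell(0,1) bc: {A,S}
  cell(1,2) cc: {B}
  cell(0,2) bcc: {A,S}

S ∈ T[0,2] ⇒ YES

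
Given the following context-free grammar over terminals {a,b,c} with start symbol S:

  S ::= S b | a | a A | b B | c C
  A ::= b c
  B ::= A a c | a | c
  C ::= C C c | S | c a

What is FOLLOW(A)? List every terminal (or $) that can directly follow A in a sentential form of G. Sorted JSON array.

Compute FIRST by fixpoint:
[1]
  A via A→b c: +{b}
  B via B→A a c: +{b}
  B via B→a: +{a}
  B via B→c: +{c}
  C via C→c a: +{c}
  S via S→a: +{a}
  S via S→b B: +{b}
  S via S→c C: +{c}
  FIRST[S]={a,b,c}  FIRST[A]={b}  FIRST[B]={a,b,c}  FIRST[C]={c}
[2]
  C via C→S: +{a,b}
  FIRST[S]={a,b,c}  FIRST[A]={b}  FIRST[B]={a,b,c}  FIRST[C]={a,b,c}
[3] — fixpoint
  FIRST[S]={a,b,c}  FIRST[A]={b}  FIRST[B]={a,b,c}  FIRST[C]={a,b,c}

FOLLOW sets:
seed FOLLOW(S) with $
iter 1:
  B→A a c: FOLLOW(A) ⊇ FIRST(a) = {a}; new: +{a}
  C→C C c: FOLLOW(C) ⊇ FIRST(C) = {a,b,c}; new: +{a,b,c}
  C→S: FOLLOW(S) ⊇ FOLLOW(C) ⊇ {a,b,c}; new: +{a,b,c}
  S→a A: FOLLOW(A) ⊇ FOLLOW(S) ⊇ {$,a,b,c}; new: +{$,b,c}
  S→b B: FOLLOW(B) ⊇ FOLLOW(S) ⊇ {$,a,b,c}; new: +{$,a,b,c}
  S→c C: FOLLOW(C) ⊇ FOLLOW(S) ⊇ {$,a,b,c}; new: +{$}
  FOLLOW(S)={$,a,b,c}  FOLLOW(A)={$,a,b,c}  FOLLOW(B)={$,a,b,c}  FOLLOW(C)={$,a,b,c}
iter 2: — fixpoint
  FOLLOW(S)={$,a,b,c}  FOLLOW(A)={$,a,b,c}  FOLLOW(B)={$,a,b,c}  FOLLOW(C)={$,a,b,c}

FOLLOW(A) = ["$", "a", "b", "c"]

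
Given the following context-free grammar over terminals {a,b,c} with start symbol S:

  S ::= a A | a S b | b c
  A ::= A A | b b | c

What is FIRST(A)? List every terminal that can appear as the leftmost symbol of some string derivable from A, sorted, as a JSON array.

Compute FIRST by fixpoint:
[1]
  A via A→b b: +{b}
  A via A→c: +{c}
  S via S→a A: +{a}
  S via S→b c: +{b}
  S: {a,b}  A: {b,c}
[2] (no change)
  S: {a,b}  A: {b,c}

FIRST(A) = ["b", "c"]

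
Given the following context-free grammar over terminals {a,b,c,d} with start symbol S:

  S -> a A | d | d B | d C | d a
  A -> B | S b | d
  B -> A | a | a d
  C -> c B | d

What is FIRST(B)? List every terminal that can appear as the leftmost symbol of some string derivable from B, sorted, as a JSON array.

FIRST sets, iterate to fixpoint:
[1]
  A via A→d: +{d}
  B via B→A: +{d}
  B via B→a: +{a}
  C via C→c B: +{c}
  C via C→d: +{d}
  S via S→a A: +{a}
  S via S→d: +{d}
  S: {a,d}  A: {d}  B: {a,d}  C: {c,d}
[2]
  A via A→B: +{a}
  S: {a,d}  A: {a,d}  B: {a,d}  C: {c,d}
[3] done
  S: {a,d}  A: {a,d}  B: {a,d}  C: {c,d}

FIRST(B) = ["a", "d"]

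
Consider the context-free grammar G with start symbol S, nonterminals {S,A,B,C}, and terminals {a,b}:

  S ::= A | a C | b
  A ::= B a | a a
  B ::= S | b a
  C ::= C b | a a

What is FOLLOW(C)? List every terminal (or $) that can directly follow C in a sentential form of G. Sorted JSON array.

FIRST sets, iterate to fixpoint:
[1]
  A via A→a a: +{a}
  B via B→b a: +{b}
  C via C→a a: +{a}
  S via S→A: +{a}
  S via S→b: +{b}
  S: {a,b}  A: {a}  B: {b}  C: {a}
[2]
  A via A→B a: +{b}
  B via B→S: +{a}
  S: {a,b}  A: {a,b}  B: {a,b}  C: {a}
[3] done
  S: {a,b}  A: {a,b}  B: {a,b}  C: {a}

FOLLOW sets:
seed FOLLOW(S) with $
iter 1:
  A→B a: FOLLOW(B) ⊇ FIRST(a) = {a}; new: +{a}
  B→S: FOLLOW(S) ⊇ FOLLOW(B) ⊇ {a}; new: +{a}
  C→C b: FOLLOW(C) ⊇ FIRST(b) = {b}; new: +{b}
  S→A: FOLLOW(A) ⊇ FOLLOW(S) ⊇ {$,a}; new: +{$,a}
  S→a C: FOLLOW(C) ⊇ FOLLOW(S) ⊇ {$,a}; new: +{$,a}
  FOLLOW(S)={$,a}  FOLLOW(A)={$,a}  FOLLOW(B)={a}  FOLLOW(C)={$,a,b}
iter 2: (no change)
  FOLLOW(S)={$,a}  FOLLOW(A)={$,a}  FOLLOW(B)={a}  FOLLOW(C)={$,a,b}

FOLLOW(C) = ["$", "a", "b"]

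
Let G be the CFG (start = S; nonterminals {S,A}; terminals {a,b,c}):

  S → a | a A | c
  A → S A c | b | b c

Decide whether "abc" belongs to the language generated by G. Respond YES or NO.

CNF form of G:
  S -> T2 A | a | c
  A -> S X3 | T1 T0 | b
  T0 -> c
  T1 -> b
  T2 -> a
  X3 -> A T0

Fill CYK table bottom-up:
  cell(0,0) a: {S,T2}  orig:{S}
  cell(1,1) b: {A,T1}  orig:{A}
  cell(2,2) c: {S,T0}  orig:{S}
  cell(0,1) ab: {S}
  cell(1,2) bc: {A,X3}  orig:{A}
  cell(0,2) abc: {A,S}

S ∈ T[0,2] ⇒ YES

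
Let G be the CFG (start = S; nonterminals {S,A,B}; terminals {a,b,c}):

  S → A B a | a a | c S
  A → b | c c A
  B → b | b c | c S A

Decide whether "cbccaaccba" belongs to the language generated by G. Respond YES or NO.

CNF form of G:
  S -> A X5 | T0 S | T2 T2
  A -> T0 X3 | b
  B -> T0 X4 | T1 T0 | b
  T0 -> c
  T1 -> b
  T2 -> a
  X3 -> T0 A
  X4 -> S A
  X5 -> B T2

CYK table (by increasing span):
  cell(0,0) c: {T0}  orig:{}
  cell(1,1) b: {A,B,T1}  orig:{A,B}
  cell(2,2) c: {T0}  orig:{}
  cell(3,3) c: {T0}  orig:{}
  cell(4,4) a: {T2}  orig:{}
  cell(5,5) a: {T2}  orig:{}
  cell(6,6) c: {T0}  orig:{}
  cell(7,7) c: {T0}  orig:{}
  cell(8,8) b: {A,B,T1}  orig:{A,B}
  cell(9,9) a: {T2}  orig:{}
  cell(0,1) cb: {X3}  orig:{}
  cell(1,2) bc: {B}
  cell(2,3) cc: ∅
  cell(3,4) ca: ∅
  cell(4,5) aa: {S}
  cell(5,6) ac: ∅
  cell(6,7) cc: ∅
  cell(7,8) cb: {X3}  orig:{}
  cell(8,9) ba: {X5}  orig:{}
  cell(0,2) cbc: ∅
  cell(1,3) bcc: ∅
  cell(2,4) cca: ∅
  cell(3,5) caa: {S}
  cell(4,6) aac: ∅
  cell(5,7) acc: ∅
  cell(6,8) ccb: {A}
  cell(7,9) cba: ∅
  cell(0,3) cbcc: ∅
  cell(1,4) bcca: ∅
  cell(2,5) ccaa: {S}
  cell(3,6) caac: ∅
  cell(4,7) aacc: ∅
  cell(5,8) accb: ∅
  cell(6,9) ccba: ∅
  cell(0,4) cbcca: ∅
  cell(1,5) bccaa: ∅
  cell(2,6) ccaac: ∅
  cell(3,7) caacc: ∅
  cell(4,8) aaccb: {X4}  orig:{}
  cell(5,9) accba: ∅
  cell(0,5) cbccaa: ∅
  cell(1,6) bccaac: ∅
  cell(2,7) ccaacc: ∅
  cell(3,8) caaccb: {B,X4}  orig:{B}
  cell(4,9) aaccba: ∅
  cell(0,6) cbccaac: ∅
  cell(1,7) bccaacc: ∅
  cell(2,8) ccaaccb: {B,X4}  orig:{B}
  cell(3,9) caaccba: {X5}  orig:{}
  cell(0,7) cbccaacc: ∅
  cell(1,8) bccaaccb: ∅
  cell(2,9) ccaaccba: {X5}  orig:{}
  cell(0,8) cbccaaccb: ∅
  cell(1,9) bccaaccba: {S}
  cell(0,9) cbccaaccba: {S}

S ∈ T[0,9] ⇒ YES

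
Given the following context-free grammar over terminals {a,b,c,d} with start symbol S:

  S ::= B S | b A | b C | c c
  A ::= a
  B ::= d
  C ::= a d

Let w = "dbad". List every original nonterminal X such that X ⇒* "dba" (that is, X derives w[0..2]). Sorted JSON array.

CNF form of G:
  S -> B S | T2 A | T2 C | T3 T3
  A -> a
  B -> d
  C -> T0 T1
  T0 -> a
  T1 -> d
  T2 -> b
  T3 -> c

CYK table (by increasing span), restricted to cells inside w[0..2]:
  cell(0,0) d: {B,T1}  orig:{B}
  cell(1,1) b: {T2}  orig:{}
  cell(2,2) a: {A,T0}  orig:{A}
  cell(0,1) db: ∅
  cell(1,2) ba: {S}
  cell(0,2) dba: {S}

Original NTs in T[0,2] deriving "dba": ["S"]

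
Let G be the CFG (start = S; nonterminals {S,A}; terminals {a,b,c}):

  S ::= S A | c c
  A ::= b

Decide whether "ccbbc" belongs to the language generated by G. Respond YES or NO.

CNF form of G:
  S -> S A | T0 T0
  A -> b
  T0 -> c

CYK fill:
  T[0,0] 'c' = {T0}  orig:{}
  T[1,1] 'c' = {T0}  orig:{}
  T[2,2] 'b' = {A}
  T[3,3] 'b' = {A}
  T[4,4] 'c' = {T0}  orig:{}
  T[0,1] 'cc' = {S}
  T[1,2] 'cb' = ∅
  T[2,3] 'bb' = ∅
  T[3,4] 'bc' = ∅
  T[0,2] 'ccb' = {S}
  T[1,3] 'cbb' = ∅
  T[2,4] 'bbc' = ∅
  T[0,3] 'ccbb' = {S}
  T[1,4] 'cbbc' = ∅
  T[0,4] 'ccbbc' = ∅

S ∉ T[0,4] ⇒ NO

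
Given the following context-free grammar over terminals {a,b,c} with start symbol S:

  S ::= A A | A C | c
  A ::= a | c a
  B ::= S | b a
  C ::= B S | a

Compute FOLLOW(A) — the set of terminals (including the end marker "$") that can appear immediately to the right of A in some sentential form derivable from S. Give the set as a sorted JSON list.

FIRST sets, iterate to fixpoint:
[1]
  A via A→a: +{a}
  A via A→c a: +{c}
  B via B→b a: +{b}
  C via C→B S: +{b}
  C via C→a: +{a}
  S via S→A A: +{a,c}
  FIRST[S]={a,c}  FIRST[A]={a,c}  FIRST[B]={b}  FIRST[C]={a,b}
[2]
  B via B→S: +{a,c}
  C via C→B S: +{c}
  FIRST[S]={a,c}  FIRST[A]={a,c}  FIRST[B]={a,b,c}  FIRST[C]={a,b,c}
[3] — fixpoint
  FIRST[S]={a,c}  FIRST[A]={a,c}  FIRST[B]={a,b,c}  FIRST[C]={a,b,c}

FOLLOW sets:
seed FOLLOW(S) with $
[1]
  C→B S: FOLLOW(B) ⊇ FIRST(S) = {a,c}; new: +{a,c}
  S→A A: FOLLOW(A) ⊇ FIRST(A) = {a,c}; new: +{a,c}
  S→A A: FOLLOW(A) ⊇ FOLLOW(S) ⊇ {$}; new: +{$}
  S→A C: FOLLOW(A) ⊇ FIRST(C) = {a,b,c}; new: +{b}
  S→A C: FOLLOW(C) ⊇ FOLLOW(S) ⊇ {$}; new: +{$}
  FOLLOW[S]={$}  FOLLOW[A]={$,a,b,c}  FOLLOW[B]={a,c}  FOLLOW[C]={$}
[2]
  B→S: FOLLOW(S) ⊇ FOLLOW(B) ⊇ {a,c}; new: +{a,c}
  S→A C: FOLLOW(C) ⊇ FOLLOW(S) ⊇ {$,a,c}; new: +{a,c}
  FOLLOW[S]={$,a,c}  FOLLOW[A]={$,a,b,c}  FOLLOW[B]={a,c}  FOLLOW[C]={$,a,c}
[3] — fixpoint
  FOLLOW[S]={$,a,c}  FOLLOW[A]={$,a,b,c}  FOLLOW[B]={a,c}  FOLLOW[C]={$,a,c}

FOLLOW(A) = ["$", "a", "b", "c"]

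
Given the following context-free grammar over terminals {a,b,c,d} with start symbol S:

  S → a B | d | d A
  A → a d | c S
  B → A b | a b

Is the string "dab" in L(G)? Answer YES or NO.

CNF form of G:
  S -> T0 B | T1 A | d
  A -> T0 T1 | T2 S
  B -> A T3 | T0 T3
  T0 -> a
  T1 -> d
  T2 -> c
  T3 -> b

CYK table (by increasing span):
  [0..0]={S,T1}  "d"  orig:{S}
  [1..1]={T0}  "a"  orig:{}
  [2..2]={T3}  "b"  orig:{}
  [0..1]=∅  "da"
  [1..2]={B}  "ab"
  [0..2]=∅  "dab"

S ∉ T[0,2] ⇒ NO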